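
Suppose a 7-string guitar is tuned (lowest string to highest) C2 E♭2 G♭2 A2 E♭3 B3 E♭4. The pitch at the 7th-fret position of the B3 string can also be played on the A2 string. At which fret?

21

B3 at fret 7 is B3 + 7 semitones = G♭4.
The open A2 string is 14 semitones below the open B3, so the same pitch on the A2 string lies at fret 7 + 14 = 21.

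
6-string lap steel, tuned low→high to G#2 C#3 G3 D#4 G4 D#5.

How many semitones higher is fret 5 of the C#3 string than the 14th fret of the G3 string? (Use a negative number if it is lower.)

-15 semitones

C#3 at fret 5 → F#3 (MIDI 54); G3 at fret 14 → A4 (MIDI 69).
54 − 69 = -15, so the two pitches are 15 semitones apart.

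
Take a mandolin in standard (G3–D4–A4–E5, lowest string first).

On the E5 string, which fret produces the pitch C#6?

C#6 is 9 semitones above the open E5 (E–F–F#–G–G#–A–A#–B–C–C#), so it sits at fret 9.

9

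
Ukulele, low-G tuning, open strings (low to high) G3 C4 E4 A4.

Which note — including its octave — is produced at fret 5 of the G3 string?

Each fret is one semitone, so G3 + 5 = C4.

C4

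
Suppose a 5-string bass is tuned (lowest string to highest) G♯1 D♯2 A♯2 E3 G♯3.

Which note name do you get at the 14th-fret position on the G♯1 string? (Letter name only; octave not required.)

A♯

The open G♯1 string plus 14 semitones: G#–A–A#–B–…–G#–A–A#.
(Equivalently spelled B♭.)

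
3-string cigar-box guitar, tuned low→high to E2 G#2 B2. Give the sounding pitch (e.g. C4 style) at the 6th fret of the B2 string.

F3

Each fret is one semitone, so B2 + 6 = F3.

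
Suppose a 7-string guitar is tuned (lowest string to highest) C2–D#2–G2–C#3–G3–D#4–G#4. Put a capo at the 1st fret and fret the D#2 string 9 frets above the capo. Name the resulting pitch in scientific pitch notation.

C#3

The capo raises the open D#2 by 1 semitone to E2; fretting 9 more gives D#2 + 1 + 9 = D#2 + 10 semitones = C#3.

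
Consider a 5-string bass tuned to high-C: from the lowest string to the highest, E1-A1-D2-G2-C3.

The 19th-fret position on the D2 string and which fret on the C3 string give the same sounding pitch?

D2 at fret 19 is D2 + 19 semitones = A3.
The open C3 string is 10 semitones above the open D2, so the same pitch on the C3 string lies at fret 19 − 10 = 9.

9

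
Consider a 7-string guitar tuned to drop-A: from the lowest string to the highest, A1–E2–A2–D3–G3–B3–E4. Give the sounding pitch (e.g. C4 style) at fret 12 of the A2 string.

A3

A2 is MIDI 45. Adding 12 gives 57, which is A3.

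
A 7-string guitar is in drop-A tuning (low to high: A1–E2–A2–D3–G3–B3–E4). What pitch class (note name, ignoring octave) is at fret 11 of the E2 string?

D♯

Each fret is one semitone, so E2 + 11 = D♯.
(Equivalently spelled E♭.)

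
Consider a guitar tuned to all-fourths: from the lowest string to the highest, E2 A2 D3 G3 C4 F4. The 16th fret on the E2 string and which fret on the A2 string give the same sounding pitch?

11

E2 at fret 16 is E2 + 16 semitones = G♯3.
The open A2 string is 5 semitones above the open E2, so the same pitch on the A2 string lies at fret 16 − 5 = 11.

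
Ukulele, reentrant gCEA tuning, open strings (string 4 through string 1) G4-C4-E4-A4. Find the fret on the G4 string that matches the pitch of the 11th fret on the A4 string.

A4 at fret 11 is A4 + 11 semitones = G#5.
The open G4 string is 2 semitones below the open A4, so the same pitch on the G4 string lies at fret 11 + 2 = 13.

13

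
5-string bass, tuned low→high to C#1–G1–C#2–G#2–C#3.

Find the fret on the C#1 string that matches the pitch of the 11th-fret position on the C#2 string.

C#2 at fret 11 is C#2 + 11 semitones = C3.
The open C#1 string is 12 semitones below the open C#2, so the same pitch on the C#1 string lies at fret 11 + 12 = 23.

23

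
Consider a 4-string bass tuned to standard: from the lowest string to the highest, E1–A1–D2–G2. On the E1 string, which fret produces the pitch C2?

8

C2 is 8 semitones above the open E1 (E–F–F#–G–G#–A–A#–B–C), so it sits at fret 8.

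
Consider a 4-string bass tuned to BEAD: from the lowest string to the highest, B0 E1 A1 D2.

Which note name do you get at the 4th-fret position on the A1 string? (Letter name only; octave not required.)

Each fret is one semitone, so A1 + 4 = C#.
(Equivalently spelled Db.)

C#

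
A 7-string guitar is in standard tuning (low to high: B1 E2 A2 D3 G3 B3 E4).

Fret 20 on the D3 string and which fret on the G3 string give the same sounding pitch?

15

D3 at fret 20 is D3 + 20 semitones = A#4.
The open G3 string is 5 semitones above the open D3, so the same pitch on the G3 string lies at fret 20 − 5 = 15.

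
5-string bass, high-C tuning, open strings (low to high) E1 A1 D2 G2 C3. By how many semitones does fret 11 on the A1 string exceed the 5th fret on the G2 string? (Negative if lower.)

-4 semitones

A1 at fret 11 → G#2 (MIDI 44); G2 at fret 5 → C3 (MIDI 48).
44 − 48 = -4, so the two pitches are 4 semitones apart.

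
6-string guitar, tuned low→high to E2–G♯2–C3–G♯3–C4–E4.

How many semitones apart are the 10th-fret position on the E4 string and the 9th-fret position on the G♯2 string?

E4 at fret 10 → D5 (MIDI 74); G♯2 at fret 9 → F3 (MIDI 53).
74 − 53 = 21, so the two pitches are 21 semitones apart, with D5 the higher.

21 semitones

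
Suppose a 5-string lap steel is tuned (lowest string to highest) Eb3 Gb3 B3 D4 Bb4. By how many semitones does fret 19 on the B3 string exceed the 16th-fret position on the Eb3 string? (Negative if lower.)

11 semitones

B3 at fret 19 → Gb5 (MIDI 78); Eb3 at fret 16 → G4 (MIDI 67).
78 − 67 = 11, so the two pitches are 11 semitones apart.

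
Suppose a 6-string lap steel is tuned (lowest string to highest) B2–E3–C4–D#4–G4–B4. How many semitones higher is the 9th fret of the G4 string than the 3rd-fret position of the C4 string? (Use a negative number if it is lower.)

13 semitones

G4 at fret 9 → E5 (MIDI 76); C4 at fret 3 → D#4 (MIDI 63).
76 − 63 = 13, so the two pitches are 13 semitones apart.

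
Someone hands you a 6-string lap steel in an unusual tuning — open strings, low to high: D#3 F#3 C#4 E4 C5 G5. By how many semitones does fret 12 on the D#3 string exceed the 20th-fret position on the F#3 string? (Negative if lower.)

D#3 at fret 12 → D#4 (MIDI 63); F#3 at fret 20 → D5 (MIDI 74).
63 − 74 = -11, so the two pitches are 11 semitones apart.

-11 semitones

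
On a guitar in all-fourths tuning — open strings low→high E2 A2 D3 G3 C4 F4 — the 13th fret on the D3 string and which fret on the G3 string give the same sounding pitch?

D3 at fret 13 is D3 + 13 semitones = D#4.
The open G3 string is 5 semitones above the open D3, so the same pitch on the G3 string lies at fret 13 − 5 = 8.

8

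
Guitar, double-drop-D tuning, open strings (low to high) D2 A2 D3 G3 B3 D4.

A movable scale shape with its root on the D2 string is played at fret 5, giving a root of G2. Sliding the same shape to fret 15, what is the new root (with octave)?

F3

Moving from fret 5 to fret 15 shifts the root by 10 semitones.
G2 up 10 semitones is F3.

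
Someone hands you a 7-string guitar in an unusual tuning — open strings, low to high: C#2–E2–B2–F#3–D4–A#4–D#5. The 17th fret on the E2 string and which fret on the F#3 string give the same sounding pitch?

Fret 17 on E2 is MIDI 40 + 17 = 57 (A3). On the F#3 string (open MIDI 54), that pitch is 57 − 54 = fret 3.

3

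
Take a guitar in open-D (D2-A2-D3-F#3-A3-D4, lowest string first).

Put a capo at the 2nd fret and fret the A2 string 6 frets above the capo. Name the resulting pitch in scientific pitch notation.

F3

The capo raises the open A2 by 2 semitones to B2; fretting 6 more gives A2 + 2 + 6 = A2 + 8 semitones = F3.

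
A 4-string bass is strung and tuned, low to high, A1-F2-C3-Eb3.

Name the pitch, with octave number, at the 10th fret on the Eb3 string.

Db4

The open Eb3 string plus 10 semitones: Eb–E–F–Gb–…–B–C–Db.
The walk passes from B into C once, so the octave number goes from 3 to 4.
(Equivalently spelled C#4.)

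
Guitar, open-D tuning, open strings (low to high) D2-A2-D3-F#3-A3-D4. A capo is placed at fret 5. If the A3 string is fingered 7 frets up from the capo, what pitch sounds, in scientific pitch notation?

A4

The capo raises the open A3 by 5 semitones to D4; fretting 7 more gives A3 + 5 + 7 = A3 + 12 semitones = A4.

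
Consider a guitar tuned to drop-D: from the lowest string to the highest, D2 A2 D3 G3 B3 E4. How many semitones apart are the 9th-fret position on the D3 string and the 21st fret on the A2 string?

D3 at fret 9 → B3 (MIDI 59); A2 at fret 21 → F#4 (MIDI 66).
59 − 66 = -7, so the two pitches are 7 semitones apart, with F#4 the higher.

7 semitones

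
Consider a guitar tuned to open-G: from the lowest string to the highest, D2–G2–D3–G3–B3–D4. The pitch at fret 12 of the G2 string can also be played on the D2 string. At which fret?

Fret 12 on G2 is MIDI 43 + 12 = 55 (G3). On the D2 string (open MIDI 38), that pitch is 55 − 38 = fret 17.

17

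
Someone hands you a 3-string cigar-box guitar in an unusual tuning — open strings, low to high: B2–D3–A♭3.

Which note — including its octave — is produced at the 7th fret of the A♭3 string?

E♭4

Each fret is one semitone, so A♭3 + 7 = E♭4.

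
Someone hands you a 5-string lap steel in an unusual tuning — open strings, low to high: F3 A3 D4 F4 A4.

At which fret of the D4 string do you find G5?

G5 is 17 semitones above the open D4 (D–Eb–E–F–…–F–Gb–G), so it sits at fret 17.

17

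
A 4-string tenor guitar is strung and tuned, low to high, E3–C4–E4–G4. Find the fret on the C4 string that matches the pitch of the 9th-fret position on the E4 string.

Fret 9 on E4 is MIDI 64 + 9 = 73 (C#5). On the C4 string (open MIDI 60), that pitch is 73 − 60 = fret 13.

13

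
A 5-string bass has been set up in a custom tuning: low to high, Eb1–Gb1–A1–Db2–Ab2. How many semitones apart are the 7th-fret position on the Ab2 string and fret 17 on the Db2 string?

Ab2 at fret 7 → Eb3 (MIDI 51); Db2 at fret 17 → Gb3 (MIDI 54).
51 − 54 = -3, so the two pitches are 3 semitones apart, with Gb3 the higher.

3 semitones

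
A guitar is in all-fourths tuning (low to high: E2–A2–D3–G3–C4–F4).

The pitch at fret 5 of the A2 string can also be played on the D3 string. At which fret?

0

Fret 5 on A2 is MIDI 45 + 5 = 50 (D3). On the D3 string (open MIDI 50), that pitch is 50 − 50 = fret 0.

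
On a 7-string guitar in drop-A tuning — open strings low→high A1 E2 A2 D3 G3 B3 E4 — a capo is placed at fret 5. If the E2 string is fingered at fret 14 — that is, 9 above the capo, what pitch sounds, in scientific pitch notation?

F#3

The capo raises the open E2 by 5 semitones to A2; fretting 9 more gives E2 + 5 + 9 = E2 + 14 semitones = F#3.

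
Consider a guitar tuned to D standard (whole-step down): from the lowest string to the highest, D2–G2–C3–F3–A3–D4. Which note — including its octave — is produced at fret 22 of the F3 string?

Each fret is one semitone, so F3 + 22 = D♯5.
(Equivalently spelled E♭5.)

D♯5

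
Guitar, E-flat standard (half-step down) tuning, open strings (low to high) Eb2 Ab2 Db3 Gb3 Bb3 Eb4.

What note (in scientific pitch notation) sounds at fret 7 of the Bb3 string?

Bb3 is MIDI 58. Adding 7 gives 65, which is F4.

F4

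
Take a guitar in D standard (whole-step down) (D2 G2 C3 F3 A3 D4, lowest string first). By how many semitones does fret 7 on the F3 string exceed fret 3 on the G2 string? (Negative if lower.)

14 semitones

F3 at fret 7 → C4 (MIDI 60); G2 at fret 3 → A♯2 (MIDI 46).
60 − 46 = 14, so the two pitches are 14 semitones apart.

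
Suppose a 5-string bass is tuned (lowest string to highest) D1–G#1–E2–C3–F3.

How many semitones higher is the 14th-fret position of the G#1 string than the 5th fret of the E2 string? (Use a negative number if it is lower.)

1 semitone

G#1 at fret 14 → A#2 (MIDI 46); E2 at fret 5 → A2 (MIDI 45).
46 − 45 = 1, so the two pitches are 1 semitone apart.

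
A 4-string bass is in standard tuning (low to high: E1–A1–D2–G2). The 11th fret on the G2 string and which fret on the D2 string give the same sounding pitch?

16

G2 at fret 11 is G2 + 11 semitones = F#3.
The open D2 string is 5 semitones below the open G2, so the same pitch on the D2 string lies at fret 11 + 5 = 16.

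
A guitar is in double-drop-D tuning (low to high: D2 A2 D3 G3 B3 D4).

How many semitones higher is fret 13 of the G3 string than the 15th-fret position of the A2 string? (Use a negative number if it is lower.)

G3 at fret 13 → G#4 (MIDI 68); A2 at fret 15 → C4 (MIDI 60).
68 − 60 = 8, so the two pitches are 8 semitones apart.

8 semitones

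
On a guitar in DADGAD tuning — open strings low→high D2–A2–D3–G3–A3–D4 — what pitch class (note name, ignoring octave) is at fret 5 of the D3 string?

Each fret is one semitone, so D3 + 5 = G.

G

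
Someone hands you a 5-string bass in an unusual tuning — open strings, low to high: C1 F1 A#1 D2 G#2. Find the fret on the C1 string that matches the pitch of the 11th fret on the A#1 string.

21

A#1 at fret 11 is A#1 + 11 semitones = A2.
The open C1 string is 10 semitones below the open A#1, so the same pitch on the C1 string lies at fret 11 + 10 = 21.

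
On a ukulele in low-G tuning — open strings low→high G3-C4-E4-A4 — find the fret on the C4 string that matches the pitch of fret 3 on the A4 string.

12

Fret 3 on A4 is MIDI 69 + 3 = 72 (C5). On the C4 string (open MIDI 60), that pitch is 72 − 60 = fret 12.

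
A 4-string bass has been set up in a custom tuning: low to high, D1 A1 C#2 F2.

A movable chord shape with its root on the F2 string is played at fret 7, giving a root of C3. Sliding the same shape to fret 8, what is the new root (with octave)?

C#3

Moving from fret 7 to fret 8 shifts the root by 1 semitone.
C3 up 1 semitone is C#3.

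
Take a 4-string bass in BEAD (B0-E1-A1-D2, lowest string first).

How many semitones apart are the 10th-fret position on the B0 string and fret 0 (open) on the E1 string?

B0 at fret 10 → A1 (MIDI 33); E1 at fret 0 → E1 (MIDI 28).
33 − 28 = 5, so the two pitches are 5 semitones apart, with A1 the higher.

5 semitones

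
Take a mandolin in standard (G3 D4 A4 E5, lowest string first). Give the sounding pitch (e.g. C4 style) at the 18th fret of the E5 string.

A♯6

The open E5 string plus 18 semitones: E–F–F#–G–…–G#–A–A#.
The walk passes from B into C once, so the octave number goes from 5 to 6.
(Equivalently spelled B♭6.)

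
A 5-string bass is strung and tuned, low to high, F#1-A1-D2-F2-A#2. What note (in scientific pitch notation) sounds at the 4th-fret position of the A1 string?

C#2

The open A1 string plus 4 semitones: A–A#–B–C–C#.
The walk passes from B into C once, so the octave number goes from 1 to 2.
(Equivalently spelled Db2.)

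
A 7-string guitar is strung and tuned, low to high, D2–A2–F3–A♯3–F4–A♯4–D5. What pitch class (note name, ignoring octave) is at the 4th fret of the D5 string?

F♯

The open D5 string plus 4 semitones: D–D#–E–F–F#.
(Equivalently spelled G♭.)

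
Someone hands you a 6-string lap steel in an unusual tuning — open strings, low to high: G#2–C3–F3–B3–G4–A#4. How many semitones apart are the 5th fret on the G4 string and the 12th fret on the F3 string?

G4 at fret 5 → C5 (MIDI 72); F3 at fret 12 → F4 (MIDI 65).
72 − 65 = 7, so the two pitches are 7 semitones apart, with C5 the higher.

7 semitones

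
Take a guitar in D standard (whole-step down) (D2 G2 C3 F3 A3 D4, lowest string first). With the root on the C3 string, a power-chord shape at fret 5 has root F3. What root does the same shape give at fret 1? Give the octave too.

C#3

Moving from fret 5 to fret 1 shifts the root by -4 semitones.
F3 down 4 semitones is C#3.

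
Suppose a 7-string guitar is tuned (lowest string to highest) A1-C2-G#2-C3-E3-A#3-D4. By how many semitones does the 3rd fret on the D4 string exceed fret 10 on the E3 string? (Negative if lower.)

3 semitones

D4 at fret 3 → F4 (MIDI 65); E3 at fret 10 → D4 (MIDI 62).
65 − 62 = 3, so the two pitches are 3 semitones apart.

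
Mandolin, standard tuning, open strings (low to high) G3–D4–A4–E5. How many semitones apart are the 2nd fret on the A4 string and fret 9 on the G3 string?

7 semitones

A4 at fret 2 → B4 (MIDI 71); G3 at fret 9 → E4 (MIDI 64).
71 − 64 = 7, so the two pitches are 7 semitones apart, with B4 the higher.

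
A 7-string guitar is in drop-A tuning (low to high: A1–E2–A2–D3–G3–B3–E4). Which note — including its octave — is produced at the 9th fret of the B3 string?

Each fret is one semitone, so B3 + 9 = G#4.
(Equivalently spelled Ab4.)

G#4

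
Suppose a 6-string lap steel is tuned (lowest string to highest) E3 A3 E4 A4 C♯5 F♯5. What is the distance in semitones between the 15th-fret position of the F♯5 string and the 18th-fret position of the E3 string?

23 semitones

F♯5 at fret 15 → A6 (MIDI 93); E3 at fret 18 → A♯4 (MIDI 70).
93 − 70 = 23, so the two pitches are 23 semitones apart, with A6 the higher.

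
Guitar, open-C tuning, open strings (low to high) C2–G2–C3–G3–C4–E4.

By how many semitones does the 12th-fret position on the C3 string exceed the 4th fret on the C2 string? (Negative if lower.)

20 semitones

C3 at fret 12 → C4 (MIDI 60); C2 at fret 4 → E2 (MIDI 40).
60 − 40 = 20, so the two pitches are 20 semitones apart.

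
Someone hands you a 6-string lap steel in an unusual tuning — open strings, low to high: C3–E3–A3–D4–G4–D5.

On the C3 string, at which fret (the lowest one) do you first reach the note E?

4

From C3, count semitones up the chromatic scale until reaching E: C–Db–D–Eb–E — 4 steps.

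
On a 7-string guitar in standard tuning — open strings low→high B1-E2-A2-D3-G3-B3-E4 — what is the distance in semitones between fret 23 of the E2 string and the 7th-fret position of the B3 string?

E2 at fret 23 → D#4 (MIDI 63); B3 at fret 7 → F#4 (MIDI 66).
63 − 66 = -3, so the two pitches are 3 semitones apart, with F#4 the higher.

3 semitones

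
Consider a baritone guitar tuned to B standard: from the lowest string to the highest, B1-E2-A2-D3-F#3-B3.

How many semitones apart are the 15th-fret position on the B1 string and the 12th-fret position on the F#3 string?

16 semitones

B1 at fret 15 → D3 (MIDI 50); F#3 at fret 12 → F#4 (MIDI 66).
50 − 66 = -16, so the two pitches are 16 semitones apart, with F#4 the higher.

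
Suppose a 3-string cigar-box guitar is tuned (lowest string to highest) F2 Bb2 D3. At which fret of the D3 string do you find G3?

5

G3 is 5 semitones above the open D3 (D–Eb–E–F–Gb–G), so it sits at fret 5.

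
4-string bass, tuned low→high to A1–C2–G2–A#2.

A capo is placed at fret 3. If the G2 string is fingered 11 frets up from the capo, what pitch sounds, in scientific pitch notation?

The capo raises the open G2 by 3 semitones to A#2; fretting 11 more gives G2 + 3 + 11 = G2 + 14 semitones = A3.

A3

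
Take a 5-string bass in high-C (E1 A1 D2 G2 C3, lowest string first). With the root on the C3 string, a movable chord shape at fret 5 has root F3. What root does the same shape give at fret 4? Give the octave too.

Moving from fret 5 to fret 4 shifts the root by -1 semitone.
F3 down 1 semitone is E3.

E3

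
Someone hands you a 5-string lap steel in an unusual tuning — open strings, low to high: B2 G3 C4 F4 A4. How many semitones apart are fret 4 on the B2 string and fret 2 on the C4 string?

B2 at fret 4 → E♭3 (MIDI 51); C4 at fret 2 → D4 (MIDI 62).
51 − 62 = -11, so the two pitches are 11 semitones apart, with D4 the higher.

11 semitones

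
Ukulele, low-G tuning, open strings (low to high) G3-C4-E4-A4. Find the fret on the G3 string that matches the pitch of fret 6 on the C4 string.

C4 at fret 6 is C4 + 6 semitones = F♯4.
The open G3 string is 5 semitones below the open C4, so the same pitch on the G3 string lies at fret 6 + 5 = 11.

11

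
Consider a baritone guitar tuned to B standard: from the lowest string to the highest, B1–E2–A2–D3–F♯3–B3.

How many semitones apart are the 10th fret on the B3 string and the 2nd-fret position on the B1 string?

B3 at fret 10 → A4 (MIDI 69); B1 at fret 2 → C♯2 (MIDI 37).
69 − 37 = 32, so the two pitches are 32 semitones apart, with A4 the higher.

32 semitones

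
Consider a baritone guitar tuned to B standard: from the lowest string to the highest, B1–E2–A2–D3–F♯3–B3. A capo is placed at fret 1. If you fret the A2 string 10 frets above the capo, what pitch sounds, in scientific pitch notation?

G♯3

The capo raises the open A2 by 1 semitone to A♯2; fretting 10 more gives A2 + 1 + 10 = A2 + 11 semitones = G♯3.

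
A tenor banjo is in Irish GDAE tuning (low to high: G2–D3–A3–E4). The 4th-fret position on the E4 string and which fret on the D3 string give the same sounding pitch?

18

E4 at fret 4 is E4 + 4 semitones = G#4.
The open D3 string is 14 semitones below the open E4, so the same pitch on the D3 string lies at fret 4 + 14 = 18.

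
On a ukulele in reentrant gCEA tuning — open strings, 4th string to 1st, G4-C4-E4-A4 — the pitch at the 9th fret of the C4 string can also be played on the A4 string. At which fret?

C4 at fret 9 is C4 + 9 semitones = A4.
The open A4 string is 9 semitones above the open C4, so the same pitch on the A4 string lies at fret 9 − 9 = 0.

0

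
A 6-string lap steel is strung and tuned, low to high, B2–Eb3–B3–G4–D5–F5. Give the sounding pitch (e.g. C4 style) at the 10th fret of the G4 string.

F5

The open G4 string plus 10 semitones: G–Ab–A–Bb–…–Eb–E–F.
The walk passes from B into C once, so the octave number goes from 4 to 5.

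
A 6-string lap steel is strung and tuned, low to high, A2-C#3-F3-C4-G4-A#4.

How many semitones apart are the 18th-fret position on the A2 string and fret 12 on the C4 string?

A2 at fret 18 → D#4 (MIDI 63); C4 at fret 12 → C5 (MIDI 72).
63 − 72 = -9, so the two pitches are 9 semitones apart, with C5 the higher.

9 semitones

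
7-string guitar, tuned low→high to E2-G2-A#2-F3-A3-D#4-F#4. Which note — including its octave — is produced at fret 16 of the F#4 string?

Each fret is one semitone, so F#4 + 16 = A#5.

A#5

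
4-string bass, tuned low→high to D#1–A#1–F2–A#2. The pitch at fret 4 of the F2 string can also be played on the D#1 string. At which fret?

Fret 4 on F2 is MIDI 41 + 4 = 45 (A2). On the D#1 string (open MIDI 27), that pitch is 45 − 27 = fret 18.

18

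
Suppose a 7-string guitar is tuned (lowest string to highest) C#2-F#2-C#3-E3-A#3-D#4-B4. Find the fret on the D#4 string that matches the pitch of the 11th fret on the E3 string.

0

E3 at fret 11 is E3 + 11 semitones = D#4.
The open D#4 string is 11 semitones above the open E3, so the same pitch on the D#4 string lies at fret 11 − 11 = 0.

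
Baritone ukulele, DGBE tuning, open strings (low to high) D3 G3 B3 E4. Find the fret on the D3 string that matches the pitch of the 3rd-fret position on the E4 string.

17

Fret 3 on E4 is MIDI 64 + 3 = 67 (G4). On the D3 string (open MIDI 50), that pitch is 67 − 50 = fret 17.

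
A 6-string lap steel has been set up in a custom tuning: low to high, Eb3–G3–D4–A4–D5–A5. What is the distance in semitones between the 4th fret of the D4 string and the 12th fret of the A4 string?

D4 at fret 4 → Gb4 (MIDI 66); A4 at fret 12 → A5 (MIDI 81).
66 − 81 = -15, so the two pitches are 15 semitones apart, with A5 the higher.

15 semitones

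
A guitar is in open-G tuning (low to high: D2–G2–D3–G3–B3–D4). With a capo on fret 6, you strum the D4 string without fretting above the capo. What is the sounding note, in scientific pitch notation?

The capo raises the open D4 by 6 semitones to G♯4; fretting 0 more gives D4 + 6 + 0 = D4 + 6 semitones = G♯4.

G♯4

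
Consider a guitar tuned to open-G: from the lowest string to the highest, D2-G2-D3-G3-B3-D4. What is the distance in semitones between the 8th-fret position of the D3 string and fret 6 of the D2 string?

14 semitones

D3 at fret 8 → A#3 (MIDI 58); D2 at fret 6 → G#2 (MIDI 44).
58 − 44 = 14, so the two pitches are 14 semitones apart, with A#3 the higher.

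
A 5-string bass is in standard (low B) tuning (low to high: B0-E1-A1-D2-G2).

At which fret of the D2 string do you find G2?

G2 is 5 semitones above the open D2 (D–D#–E–F–F#–G), so it sits at fret 5.

5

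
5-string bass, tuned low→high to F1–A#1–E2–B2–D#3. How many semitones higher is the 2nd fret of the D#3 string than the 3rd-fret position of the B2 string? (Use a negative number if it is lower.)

D#3 at fret 2 → F3 (MIDI 53); B2 at fret 3 → D3 (MIDI 50).
53 − 50 = 3, so the two pitches are 3 semitones apart.

3 semitones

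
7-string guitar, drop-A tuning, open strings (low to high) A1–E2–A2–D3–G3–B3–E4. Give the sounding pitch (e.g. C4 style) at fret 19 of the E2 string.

E2 is MIDI 40. Adding 19 gives 59, which is B3.

B3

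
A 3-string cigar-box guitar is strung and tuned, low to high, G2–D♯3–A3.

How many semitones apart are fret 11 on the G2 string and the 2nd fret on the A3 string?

G2 at fret 11 → F♯3 (MIDI 54); A3 at fret 2 → B3 (MIDI 59).
54 − 59 = -5, so the two pitches are 5 semitones apart, with B3 the higher.

5 semitones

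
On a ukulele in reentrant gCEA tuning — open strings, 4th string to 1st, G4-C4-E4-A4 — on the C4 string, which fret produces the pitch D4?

2

D4 is 2 semitones above the open C4 (C–C#–D), so it sits at fret 2.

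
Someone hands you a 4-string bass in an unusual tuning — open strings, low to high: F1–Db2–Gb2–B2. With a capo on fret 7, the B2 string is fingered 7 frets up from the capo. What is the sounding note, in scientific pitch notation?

Db4

The capo raises the open B2 by 7 semitones to Gb3; fretting 7 more gives B2 + 7 + 7 = B2 + 14 semitones = Db4.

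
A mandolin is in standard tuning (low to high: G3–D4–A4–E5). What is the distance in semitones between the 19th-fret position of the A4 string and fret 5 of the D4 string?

A4 at fret 19 → E6 (MIDI 88); D4 at fret 5 → G4 (MIDI 67).
88 − 67 = 21, so the two pitches are 21 semitones apart, with E6 the higher.

21 semitones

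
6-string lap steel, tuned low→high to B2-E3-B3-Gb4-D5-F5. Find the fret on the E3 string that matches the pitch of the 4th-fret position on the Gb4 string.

Fret 4 on Gb4 is MIDI 66 + 4 = 70 (Bb4). On the E3 string (open MIDI 52), that pitch is 70 − 52 = fret 18.

18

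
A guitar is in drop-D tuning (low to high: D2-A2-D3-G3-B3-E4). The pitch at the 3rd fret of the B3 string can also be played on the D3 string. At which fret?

B3 at fret 3 is B3 + 3 semitones = D4.
The open D3 string is 9 semitones below the open B3, so the same pitch on the D3 string lies at fret 3 + 9 = 12.

12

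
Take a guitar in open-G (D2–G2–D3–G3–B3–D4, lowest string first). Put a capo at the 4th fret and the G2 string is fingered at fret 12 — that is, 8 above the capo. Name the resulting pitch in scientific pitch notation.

G3

The capo raises the open G2 by 4 semitones to B2; fretting 8 more gives G2 + 4 + 8 = G2 + 12 semitones = G3.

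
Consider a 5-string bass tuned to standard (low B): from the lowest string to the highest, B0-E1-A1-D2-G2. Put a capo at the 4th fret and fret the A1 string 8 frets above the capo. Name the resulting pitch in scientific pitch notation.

The capo raises the open A1 by 4 semitones to C#2; fretting 8 more gives A1 + 4 + 8 = A1 + 12 semitones = A2.

A2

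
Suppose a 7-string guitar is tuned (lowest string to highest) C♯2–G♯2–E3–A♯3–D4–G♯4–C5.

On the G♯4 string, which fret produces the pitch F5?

F5 is 9 semitones above the open G♯4 (G#–A–A#–B–C–C#–D–D#–E–F), so it sits at fret 9.

9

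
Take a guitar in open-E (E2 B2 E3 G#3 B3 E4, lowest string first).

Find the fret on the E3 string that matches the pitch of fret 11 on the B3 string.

18

B3 at fret 11 is B3 + 11 semitones = A#4.
The open E3 string is 7 semitones below the open B3, so the same pitch on the E3 string lies at fret 11 + 7 = 18.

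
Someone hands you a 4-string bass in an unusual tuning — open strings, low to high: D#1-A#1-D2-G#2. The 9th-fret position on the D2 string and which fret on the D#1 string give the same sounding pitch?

D2 at fret 9 is D2 + 9 semitones = B2.
The open D#1 string is 11 semitones below the open D2, so the same pitch on the D#1 string lies at fret 9 + 11 = 20.

20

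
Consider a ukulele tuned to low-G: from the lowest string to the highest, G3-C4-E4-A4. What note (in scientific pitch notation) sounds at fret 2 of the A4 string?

B4

Each fret is one semitone, so A4 + 2 = B4.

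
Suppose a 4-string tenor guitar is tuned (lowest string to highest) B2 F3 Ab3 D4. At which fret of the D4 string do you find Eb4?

1

Eb4 is 1 semitone above the open D4 (D–Eb), so it sits at fret 1.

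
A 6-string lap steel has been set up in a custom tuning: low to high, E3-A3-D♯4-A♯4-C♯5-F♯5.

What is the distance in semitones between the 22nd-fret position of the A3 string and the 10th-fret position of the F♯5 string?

A3 at fret 22 → G5 (MIDI 79); F♯5 at fret 10 → E6 (MIDI 88).
79 − 88 = -9, so the two pitches are 9 semitones apart, with E6 the higher.

9 semitones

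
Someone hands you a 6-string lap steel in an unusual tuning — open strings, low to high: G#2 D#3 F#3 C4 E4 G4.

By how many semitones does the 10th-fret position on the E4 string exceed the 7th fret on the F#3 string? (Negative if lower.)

E4 at fret 10 → D5 (MIDI 74); F#3 at fret 7 → C#4 (MIDI 61).
74 − 61 = 13, so the two pitches are 13 semitones apart.

13 semitones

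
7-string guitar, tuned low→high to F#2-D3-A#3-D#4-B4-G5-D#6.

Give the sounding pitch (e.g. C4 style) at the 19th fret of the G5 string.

Each fret is one semitone, so G5 + 19 = D7.

D7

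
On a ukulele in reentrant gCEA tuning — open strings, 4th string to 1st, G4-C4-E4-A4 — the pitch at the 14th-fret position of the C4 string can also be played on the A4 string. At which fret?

5

C4 at fret 14 is C4 + 14 semitones = D5.
The open A4 string is 9 semitones above the open C4, so the same pitch on the A4 string lies at fret 14 − 9 = 5.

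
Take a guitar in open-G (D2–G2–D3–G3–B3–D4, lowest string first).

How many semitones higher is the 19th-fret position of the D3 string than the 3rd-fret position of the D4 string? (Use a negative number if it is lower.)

D3 at fret 19 → A4 (MIDI 69); D4 at fret 3 → F4 (MIDI 65).
69 − 65 = 4, so the two pitches are 4 semitones apart.

4 semitones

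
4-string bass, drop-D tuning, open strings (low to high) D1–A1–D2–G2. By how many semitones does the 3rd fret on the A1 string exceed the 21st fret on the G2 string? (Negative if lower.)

A1 at fret 3 → C2 (MIDI 36); G2 at fret 21 → E4 (MIDI 64).
36 − 64 = -28, so the two pitches are 28 semitones apart.

-28 semitones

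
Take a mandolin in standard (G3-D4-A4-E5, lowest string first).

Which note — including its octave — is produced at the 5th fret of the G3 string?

C4

The open G3 string plus 5 semitones: G–G#–A–A#–B–C.
The walk passes from B into C once, so the octave number goes from 3 to 4.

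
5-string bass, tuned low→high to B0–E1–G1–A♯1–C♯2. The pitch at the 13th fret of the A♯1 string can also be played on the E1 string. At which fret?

A♯1 at fret 13 is A♯1 + 13 semitones = B2.
The open E1 string is 6 semitones below the open A♯1, so the same pitch on the E1 string lies at fret 13 + 6 = 19.

19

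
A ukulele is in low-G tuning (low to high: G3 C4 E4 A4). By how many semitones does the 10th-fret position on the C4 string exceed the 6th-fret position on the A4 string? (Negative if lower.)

C4 at fret 10 → A#4 (MIDI 70); A4 at fret 6 → D#5 (MIDI 75).
70 − 75 = -5, so the two pitches are 5 semitones apart.

-5 semitones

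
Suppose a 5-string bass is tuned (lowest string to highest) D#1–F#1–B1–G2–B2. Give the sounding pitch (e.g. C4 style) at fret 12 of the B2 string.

The open B2 string plus 12 semitones: B–C–C#–D–…–A–A#–B.
The walk passes from B into C once, so the octave number goes from 2 to 3.

B3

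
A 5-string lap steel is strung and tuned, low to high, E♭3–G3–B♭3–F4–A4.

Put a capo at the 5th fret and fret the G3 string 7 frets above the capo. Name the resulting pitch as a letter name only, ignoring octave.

G

The capo raises the open G3 by 5 semitones to C4; fretting 7 more gives G3 + 5 + 7 = G3 + 12 semitones, landing on G.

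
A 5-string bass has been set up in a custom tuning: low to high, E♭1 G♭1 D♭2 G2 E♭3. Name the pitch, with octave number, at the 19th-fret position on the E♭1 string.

B♭2

The open E♭1 string plus 19 semitones: Eb–E–F–Gb–…–Ab–A–Bb.
The walk passes from B into C once, so the octave number goes from 1 to 2.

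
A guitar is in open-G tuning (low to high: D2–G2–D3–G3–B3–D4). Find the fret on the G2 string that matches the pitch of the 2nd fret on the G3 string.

Fret 2 on G3 is MIDI 55 + 2 = 57 (A3). On the G2 string (open MIDI 43), that pitch is 57 − 43 = fret 14.

14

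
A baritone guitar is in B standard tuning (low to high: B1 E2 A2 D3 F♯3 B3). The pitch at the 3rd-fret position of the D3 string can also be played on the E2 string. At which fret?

Fret 3 on D3 is MIDI 50 + 3 = 53 (F3). On the E2 string (open MIDI 40), that pitch is 53 − 40 = fret 13.

13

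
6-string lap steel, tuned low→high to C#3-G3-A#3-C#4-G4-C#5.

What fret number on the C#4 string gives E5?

E5 is 15 semitones above the open C#4 (C#–D–D#–E–…–D–D#–E), so it sits at fret 15.

15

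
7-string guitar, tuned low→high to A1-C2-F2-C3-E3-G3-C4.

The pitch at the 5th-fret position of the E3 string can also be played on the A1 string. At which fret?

24

E3 at fret 5 is E3 + 5 semitones = A3.
The open A1 string is 19 semitones below the open E3, so the same pitch on the A1 string lies at fret 5 + 19 = 24.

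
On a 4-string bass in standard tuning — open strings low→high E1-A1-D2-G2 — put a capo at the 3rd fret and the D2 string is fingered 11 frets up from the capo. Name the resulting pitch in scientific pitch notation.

E3

The capo raises the open D2 by 3 semitones to F2; fretting 11 more gives D2 + 3 + 11 = D2 + 14 semitones = E3.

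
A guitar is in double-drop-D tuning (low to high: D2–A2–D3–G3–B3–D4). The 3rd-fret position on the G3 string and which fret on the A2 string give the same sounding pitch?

13

Fret 3 on G3 is MIDI 55 + 3 = 58 (A♯3). On the A2 string (open MIDI 45), that pitch is 58 − 45 = fret 13.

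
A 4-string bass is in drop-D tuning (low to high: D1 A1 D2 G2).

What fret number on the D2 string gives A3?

A3 is 19 semitones above the open D2 (D–D#–E–F–…–G–G#–A), so it sits at fret 19.

19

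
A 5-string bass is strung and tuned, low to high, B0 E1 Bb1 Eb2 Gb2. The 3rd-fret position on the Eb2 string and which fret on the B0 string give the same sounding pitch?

Eb2 at fret 3 is Eb2 + 3 semitones = Gb2.
The open B0 string is 16 semitones below the open Eb2, so the same pitch on the B0 string lies at fret 3 + 16 = 19.

19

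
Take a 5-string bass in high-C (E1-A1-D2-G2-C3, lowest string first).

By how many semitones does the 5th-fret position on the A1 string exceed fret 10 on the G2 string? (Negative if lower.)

-15 semitones

A1 at fret 5 → D2 (MIDI 38); G2 at fret 10 → F3 (MIDI 53).
38 − 53 = -15, so the two pitches are 15 semitones apart.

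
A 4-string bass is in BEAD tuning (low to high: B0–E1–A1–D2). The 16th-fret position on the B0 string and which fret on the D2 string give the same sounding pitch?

1

B0 at fret 16 is B0 + 16 semitones = D#2.
The open D2 string is 15 semitones above the open B0, so the same pitch on the D2 string lies at fret 16 − 15 = 1.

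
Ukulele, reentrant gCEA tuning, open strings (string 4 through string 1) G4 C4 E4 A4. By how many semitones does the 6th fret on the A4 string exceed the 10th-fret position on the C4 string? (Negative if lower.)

A4 at fret 6 → D#5 (MIDI 75); C4 at fret 10 → A#4 (MIDI 70).
75 − 70 = 5, so the two pitches are 5 semitones apart.

5 semitones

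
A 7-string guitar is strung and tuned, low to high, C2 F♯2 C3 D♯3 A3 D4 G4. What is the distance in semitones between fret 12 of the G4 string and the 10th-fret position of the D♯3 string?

18 semitones

G4 at fret 12 → G5 (MIDI 79); D♯3 at fret 10 → C♯4 (MIDI 61).
79 − 61 = 18, so the two pitches are 18 semitones apart, with G5 the higher.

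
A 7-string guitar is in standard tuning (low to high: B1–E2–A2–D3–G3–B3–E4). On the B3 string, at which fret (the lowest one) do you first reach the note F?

6

From B3, count semitones up the chromatic scale until reaching F: B–C–C#–D–D#–E–F — 6 steps.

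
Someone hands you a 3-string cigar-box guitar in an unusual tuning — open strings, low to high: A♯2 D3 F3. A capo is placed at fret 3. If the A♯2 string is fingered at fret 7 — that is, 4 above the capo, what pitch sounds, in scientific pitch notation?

F3

The capo raises the open A♯2 by 3 semitones to C♯3; fretting 4 more gives A♯2 + 3 + 4 = A♯2 + 7 semitones = F3.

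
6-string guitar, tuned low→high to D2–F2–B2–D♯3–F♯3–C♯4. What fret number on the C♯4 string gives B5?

B5 is 22 semitones above the open C♯4 (C#–D–D#–E–…–A–A#–B), so it sits at fret 22.

22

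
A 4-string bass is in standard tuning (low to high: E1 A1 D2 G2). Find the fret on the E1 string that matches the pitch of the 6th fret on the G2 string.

G2 at fret 6 is G2 + 6 semitones = C♯3.
The open E1 string is 15 semitones below the open G2, so the same pitch on the E1 string lies at fret 6 + 15 = 21.

21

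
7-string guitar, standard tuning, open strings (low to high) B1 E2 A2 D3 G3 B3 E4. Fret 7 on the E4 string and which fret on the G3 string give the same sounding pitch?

16

Fret 7 on E4 is MIDI 64 + 7 = 71 (B4). On the G3 string (open MIDI 55), that pitch is 71 − 55 = fret 16.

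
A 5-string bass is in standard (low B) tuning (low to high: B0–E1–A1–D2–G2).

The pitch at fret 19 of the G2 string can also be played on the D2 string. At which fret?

Fret 19 on G2 is MIDI 43 + 19 = 62 (D4). On the D2 string (open MIDI 38), that pitch is 62 − 38 = fret 24.

24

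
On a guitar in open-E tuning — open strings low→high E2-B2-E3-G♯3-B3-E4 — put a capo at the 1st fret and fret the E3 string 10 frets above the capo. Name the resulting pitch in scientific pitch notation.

The capo raises the open E3 by 1 semitone to F3; fretting 10 more gives E3 + 1 + 10 = E3 + 11 semitones = D♯4.

D♯4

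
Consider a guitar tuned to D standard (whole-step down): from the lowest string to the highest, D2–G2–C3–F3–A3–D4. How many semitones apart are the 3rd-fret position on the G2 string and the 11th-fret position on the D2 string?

3 semitones

G2 at fret 3 → A#2 (MIDI 46); D2 at fret 11 → C#3 (MIDI 49).
46 − 49 = -3, so the two pitches are 3 semitones apart, with C#3 the higher.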